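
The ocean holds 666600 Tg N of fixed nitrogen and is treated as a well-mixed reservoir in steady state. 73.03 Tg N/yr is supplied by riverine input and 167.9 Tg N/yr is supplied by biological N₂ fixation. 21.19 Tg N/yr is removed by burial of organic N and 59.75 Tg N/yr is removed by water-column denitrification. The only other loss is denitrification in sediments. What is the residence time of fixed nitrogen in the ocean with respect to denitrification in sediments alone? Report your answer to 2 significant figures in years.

At steady state ΣF_in = ΣF_out.
ΣF_in = 73.03 + 167.9 = 240.93 Tg N/yr.
Denitrification in sediments flux = ΣF_in − (21.19 + 59.75) = 240.93 − 80.94 = 160.0 Tg N/yr.
τ = M / F = 666600 / 160.0 = 4167 yr.

4200 yr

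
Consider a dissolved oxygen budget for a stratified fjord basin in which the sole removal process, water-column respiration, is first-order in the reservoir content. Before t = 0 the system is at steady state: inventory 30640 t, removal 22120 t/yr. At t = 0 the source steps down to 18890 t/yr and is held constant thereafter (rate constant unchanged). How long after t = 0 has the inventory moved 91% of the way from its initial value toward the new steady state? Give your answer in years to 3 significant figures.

τ = M₀/F₀ = 30640/22120 = 1.385 yr.
The remaining gap fraction is e^(−t/τ); 91% covered ⇒ e^(−t/τ) = 0.0900.
t = −τ ln(0.0900) = 1.385 × 2.408 = 3.335 yr.

3.34 yr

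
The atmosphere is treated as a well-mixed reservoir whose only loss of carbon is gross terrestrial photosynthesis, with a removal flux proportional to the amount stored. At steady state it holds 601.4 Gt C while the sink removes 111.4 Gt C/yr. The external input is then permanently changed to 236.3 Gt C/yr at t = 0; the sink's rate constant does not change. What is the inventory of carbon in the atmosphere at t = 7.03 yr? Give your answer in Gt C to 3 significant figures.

τ = M₀/F₀ = 601.4/111.4 = 5.399 yr; rate constant k = 1/τ.
New steady state M_∞ = F₁/k = F₁·τ = 236.3 × 5.399 = 1275.7 Gt C.
M(t) = M_∞ + (M₀ − M_∞)·e^(−t/τ); t/τ = 7.03/5.399 = 1.302, so e^(−t/τ) = 0.2719.
M(t) = 1275.7 − 674.3 × 0.2719 = 1092.3 Gt C.

1090 Gt C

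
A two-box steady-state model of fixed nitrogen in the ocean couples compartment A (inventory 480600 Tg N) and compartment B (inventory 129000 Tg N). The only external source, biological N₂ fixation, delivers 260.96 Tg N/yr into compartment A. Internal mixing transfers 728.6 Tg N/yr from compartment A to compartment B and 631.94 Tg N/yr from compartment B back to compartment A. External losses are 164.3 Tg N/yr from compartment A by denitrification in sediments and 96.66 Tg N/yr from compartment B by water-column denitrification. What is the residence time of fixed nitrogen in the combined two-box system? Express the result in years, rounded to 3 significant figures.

2340 yr

For the system as a whole, the A↔B exchange is internal and contributes nothing to the throughput; only the external sinks remove mass.
M_total = 480600 + 129000 = 609600 Tg N.
ΣF_external_out = 164.3 + 96.66 = 260.96 Tg N/yr.
τ = M_total / ΣF_ext = 609600 / 260.96 = 2336 yr.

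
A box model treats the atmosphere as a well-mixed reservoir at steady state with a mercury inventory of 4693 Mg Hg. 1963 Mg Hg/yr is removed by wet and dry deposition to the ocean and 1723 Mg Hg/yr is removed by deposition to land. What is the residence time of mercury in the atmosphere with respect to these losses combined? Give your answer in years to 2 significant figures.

1.3 yr

Total removal = 1963 + 1723 = 3686.0 Mg Hg/yr.
τ = M / ΣF_out = 4693 / 3686.0 = 1.273 yr.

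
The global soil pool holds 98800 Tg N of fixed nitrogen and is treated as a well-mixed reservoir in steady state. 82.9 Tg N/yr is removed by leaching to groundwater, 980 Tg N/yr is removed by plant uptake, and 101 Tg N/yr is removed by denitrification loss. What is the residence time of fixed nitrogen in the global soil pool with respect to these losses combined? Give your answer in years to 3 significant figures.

84.9 yr

Total removal = 82.90 + 980.0 + 101.0 = 1163.9 Tg N/yr.
τ = M / ΣF_out = 98800 / 1163.9 = 84.89 yr.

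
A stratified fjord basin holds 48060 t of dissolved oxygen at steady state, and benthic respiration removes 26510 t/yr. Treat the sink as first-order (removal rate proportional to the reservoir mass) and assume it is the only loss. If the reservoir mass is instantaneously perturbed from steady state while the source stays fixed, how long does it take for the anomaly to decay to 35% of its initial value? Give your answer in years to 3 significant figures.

For a linear reservoir the anomaly decays as exp(−t/τ) with τ = M/F = 48060/26510 = 1.813 yr.
exp(−t/τ) = 0.35 ⇒ t = −τ ln(0.35) = 1.813 × 1.050 = 1.903 yr.

1.90 yr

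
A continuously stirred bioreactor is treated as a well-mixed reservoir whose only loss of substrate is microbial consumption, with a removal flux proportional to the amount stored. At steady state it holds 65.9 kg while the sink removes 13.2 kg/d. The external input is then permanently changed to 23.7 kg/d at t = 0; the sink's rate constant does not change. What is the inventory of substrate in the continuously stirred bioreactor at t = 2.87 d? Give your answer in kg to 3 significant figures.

τ = M₀/F₀ = 65.9/13.2 = 4.992 d; rate constant k = 1/τ.
New steady state M_∞ = F₁/k = F₁·τ = 23.7 × 4.992 = 118.32 kg.
M(t) = M_∞ + (M₀ − M_∞)·e^(−t/τ); t/τ = 2.87/4.992 = 0.5749, so e^(−t/τ) = 0.5628.
M(t) = 118.32 − 52.42 × 0.5628 = 88.819 kg.

88.8 kg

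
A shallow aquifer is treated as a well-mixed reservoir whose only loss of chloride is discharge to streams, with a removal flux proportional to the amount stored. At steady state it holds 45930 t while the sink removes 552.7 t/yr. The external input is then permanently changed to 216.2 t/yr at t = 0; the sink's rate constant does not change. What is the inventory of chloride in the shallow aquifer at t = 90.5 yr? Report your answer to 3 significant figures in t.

The sink rate constant is k = F₀/M₀ = 552.7/45930 = 0.01203 yr⁻¹.
Solving dM/dt = F₁ − kM with M(0) = M₀ gives M(t) = F₁/k + (M₀ − F₁/k)·e^(−kt).
F₁/k = 216.2/0.01203 = 17966 t; kt = 0.01203 × 90.5 = 1.089, e^(−kt) = 0.3365.
M(90.5) = 17966 + (45930 − 17966) × 0.3365 = 17966 + 9411 = 27377 t.

27400 t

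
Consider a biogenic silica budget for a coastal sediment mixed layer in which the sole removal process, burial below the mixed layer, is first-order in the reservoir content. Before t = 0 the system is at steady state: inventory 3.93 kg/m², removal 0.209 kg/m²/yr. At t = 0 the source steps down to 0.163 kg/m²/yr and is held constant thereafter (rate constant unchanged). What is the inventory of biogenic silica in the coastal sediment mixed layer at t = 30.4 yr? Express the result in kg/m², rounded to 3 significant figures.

τ = M₀/F₀ = 3.93/0.209 = 18.80 yr; rate constant k = 1/τ.
New steady state M_∞ = F₁/k = F₁·τ = 0.163 × 18.80 = 3.0650 kg/m².
M(t) = M_∞ + (M₀ − M_∞)·e^(−t/τ); t/τ = 30.4/18.80 = 1.617, so e^(−t/τ) = 0.1986.
M(t) = 3.0650 + 0.8650 × 0.1986 = 3.2368 kg/m².

3.24 kg/m²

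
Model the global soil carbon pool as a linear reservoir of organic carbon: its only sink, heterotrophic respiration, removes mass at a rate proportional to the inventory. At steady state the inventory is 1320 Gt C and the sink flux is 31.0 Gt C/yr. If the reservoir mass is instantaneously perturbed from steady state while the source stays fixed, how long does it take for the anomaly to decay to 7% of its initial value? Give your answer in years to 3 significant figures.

113 yr

For a linear reservoir the anomaly decays as exp(−t/τ) with τ = M/F = 1320/31.0 = 42.58 yr.
exp(−t/τ) = 0.07 ⇒ t = −τ ln(0.07) = 42.58 × 2.659 = 113.2 yr.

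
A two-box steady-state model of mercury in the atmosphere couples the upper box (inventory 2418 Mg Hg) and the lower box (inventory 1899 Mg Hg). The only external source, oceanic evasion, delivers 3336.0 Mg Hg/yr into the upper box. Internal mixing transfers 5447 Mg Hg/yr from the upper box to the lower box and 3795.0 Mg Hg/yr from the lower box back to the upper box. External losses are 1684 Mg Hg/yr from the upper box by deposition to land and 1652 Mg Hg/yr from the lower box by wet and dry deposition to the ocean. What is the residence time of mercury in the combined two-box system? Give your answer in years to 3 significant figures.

For the system as a whole, the A↔B exchange is internal and contributes nothing to the throughput; only the external sinks remove mass.
M_total = 2418 + 1899 = 4317.0 Mg Hg.
ΣF_external_out = 1684 + 1652 = 3336.0 Mg Hg/yr.
τ = M_total / ΣF_ext = 4317.0 / 3336.0 = 1.294 yr.

1.29 yr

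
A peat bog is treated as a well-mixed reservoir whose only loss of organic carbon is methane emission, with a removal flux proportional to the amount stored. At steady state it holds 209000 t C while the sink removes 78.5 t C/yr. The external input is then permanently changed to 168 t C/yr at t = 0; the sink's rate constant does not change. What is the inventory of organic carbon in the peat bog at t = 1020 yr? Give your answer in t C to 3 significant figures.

285000 t C

The sink rate constant is k = F₀/M₀ = 78.5/209000 = 0.0003756 yr⁻¹.
Solving dM/dt = F₁ − kM with M(0) = M₀ gives M(t) = F₁/k + (M₀ − F₁/k)·e^(−kt).
F₁/k = 168/0.0003756 = 447290 t C; kt = 0.0003756 × 1020 = 0.3831, e^(−kt) = 0.6817.
M(1020) = 447290 + (209000 − 447290) × 0.6817 = 447290 − 162400 = 284840 t C.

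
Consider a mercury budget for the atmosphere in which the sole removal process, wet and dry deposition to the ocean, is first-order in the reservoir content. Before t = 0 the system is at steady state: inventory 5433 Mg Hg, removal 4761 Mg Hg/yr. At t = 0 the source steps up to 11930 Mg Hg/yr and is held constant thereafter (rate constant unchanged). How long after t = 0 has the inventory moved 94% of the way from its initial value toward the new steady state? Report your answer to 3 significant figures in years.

τ = M₀/F₀ = 5433/4761 = 1.141 yr.
The remaining gap fraction is e^(−t/τ); 94% covered ⇒ e^(−t/τ) = 0.0600.
t = −τ ln(0.0600) = 1.141 × 2.813 = 3.211 yr.

3.21 yr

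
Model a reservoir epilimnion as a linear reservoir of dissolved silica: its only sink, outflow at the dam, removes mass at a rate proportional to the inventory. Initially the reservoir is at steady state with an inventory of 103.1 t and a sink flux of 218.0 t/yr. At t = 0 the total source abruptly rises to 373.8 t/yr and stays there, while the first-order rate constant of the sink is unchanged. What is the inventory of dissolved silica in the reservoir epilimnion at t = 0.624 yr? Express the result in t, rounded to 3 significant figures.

The sink rate constant is k = F₀/M₀ = 218.0/103.1 = 2.114 yr⁻¹.
Solving dM/dt = F₁ − kM with M(0) = M₀ gives M(t) = F₁/k + (M₀ − F₁/k)·e^(−kt).
F₁/k = 373.8/2.114 = 176.78 t; kt = 2.114 × 0.624 = 1.319, e^(−kt) = 0.2673.
M(0.624) = 176.78 + (103.1 − 176.78) × 0.2673 = 176.78 − 19.69 = 157.09 t.

157 t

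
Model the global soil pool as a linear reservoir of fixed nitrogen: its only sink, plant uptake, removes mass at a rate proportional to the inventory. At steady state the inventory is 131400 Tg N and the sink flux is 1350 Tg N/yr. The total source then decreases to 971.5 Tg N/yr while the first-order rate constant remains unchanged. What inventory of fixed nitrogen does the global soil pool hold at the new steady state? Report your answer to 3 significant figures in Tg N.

94600 Tg N

Rate constant k = F/M = 1350 / 131400 = 0.01027 yr⁻¹.
At the new steady state, source = k·M_new ⇒ M_new = 971.5 / 0.01027 = 94560 Tg N.
(Equivalently M_new = M × F_new/F_old = 131400 × 971.5/1350.)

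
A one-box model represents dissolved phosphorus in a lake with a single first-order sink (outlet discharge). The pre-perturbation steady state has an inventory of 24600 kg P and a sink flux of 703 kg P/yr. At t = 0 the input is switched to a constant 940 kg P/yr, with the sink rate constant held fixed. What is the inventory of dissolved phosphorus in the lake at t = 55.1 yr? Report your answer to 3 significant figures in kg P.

31200 kg P

The sink rate constant is k = F₀/M₀ = 703/24600 = 0.02858 yr⁻¹.
Solving dM/dt = F₁ − kM with M(0) = M₀ gives M(t) = F₁/k + (M₀ − F₁/k)·e^(−kt).
F₁/k = 940/0.02858 = 32893 kg P; kt = 0.02858 × 55.1 = 1.575, e^(−kt) = 0.2071.
M(55.1) = 32893 + (24600 − 32893) × 0.2071 = 32893 − 1717 = 31176 kg P.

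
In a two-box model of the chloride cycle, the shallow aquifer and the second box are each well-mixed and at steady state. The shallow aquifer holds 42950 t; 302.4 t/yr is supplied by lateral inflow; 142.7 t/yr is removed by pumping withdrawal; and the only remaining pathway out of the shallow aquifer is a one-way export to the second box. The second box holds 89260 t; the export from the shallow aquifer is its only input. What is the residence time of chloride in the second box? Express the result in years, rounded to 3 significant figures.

Balance the shallow aquifer: ΣF_in = 302.40 t/yr.
Export to the second box = ΣF_in − (142.7) = 159.70 t/yr.
At steady state the output of the second box equals its input, 159.70 t/yr.
τ = M / F = 89260 / 159.70 = 558.9 yr.

559 yr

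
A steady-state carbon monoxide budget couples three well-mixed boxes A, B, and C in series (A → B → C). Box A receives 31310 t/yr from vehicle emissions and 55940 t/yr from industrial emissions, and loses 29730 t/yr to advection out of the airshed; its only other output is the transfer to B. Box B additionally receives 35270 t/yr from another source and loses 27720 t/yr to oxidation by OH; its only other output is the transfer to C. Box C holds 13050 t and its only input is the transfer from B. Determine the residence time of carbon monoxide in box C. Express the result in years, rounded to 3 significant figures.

0.201 yr

Box A: F(A→B) = (31310 + 55940) − 29730 = 57520 t/yr.
Box B: F(B→C) = (57520 + 35270) − 27720 = 65070 t/yr.
Box C throughput = its input = 65070 t/yr; τ = 13050 / 65070 = 0.2006 yr.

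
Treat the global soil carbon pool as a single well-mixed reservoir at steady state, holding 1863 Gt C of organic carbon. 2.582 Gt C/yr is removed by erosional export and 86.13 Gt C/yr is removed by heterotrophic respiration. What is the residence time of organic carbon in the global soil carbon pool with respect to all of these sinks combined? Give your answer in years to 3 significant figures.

21.0 yr

Total removal flux = 2.582 + 86.13 = 88.712 Gt C/yr.
τ = M / ΣF_out = 1863 / 88.712 = 21.00 yr.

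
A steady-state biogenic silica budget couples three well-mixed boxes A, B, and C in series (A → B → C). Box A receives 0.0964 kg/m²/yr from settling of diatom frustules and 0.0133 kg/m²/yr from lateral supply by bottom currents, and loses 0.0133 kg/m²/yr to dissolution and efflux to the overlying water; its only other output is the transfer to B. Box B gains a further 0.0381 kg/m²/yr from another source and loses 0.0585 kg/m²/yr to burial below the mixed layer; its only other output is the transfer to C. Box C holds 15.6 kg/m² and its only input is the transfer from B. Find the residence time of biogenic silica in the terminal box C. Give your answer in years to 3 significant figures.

205 yr

Box A: F(A→B) = (0.0964 + 0.0133) − 0.0133 = 0.096400 kg/m²/yr.
Box B: F(B→C) = (0.096400 + 0.0381) − 0.0585 = 0.076000 kg/m²/yr.
Box C throughput = its input = 0.076000 kg/m²/yr; τ = 15.6 / 0.076000 = 205.3 yr.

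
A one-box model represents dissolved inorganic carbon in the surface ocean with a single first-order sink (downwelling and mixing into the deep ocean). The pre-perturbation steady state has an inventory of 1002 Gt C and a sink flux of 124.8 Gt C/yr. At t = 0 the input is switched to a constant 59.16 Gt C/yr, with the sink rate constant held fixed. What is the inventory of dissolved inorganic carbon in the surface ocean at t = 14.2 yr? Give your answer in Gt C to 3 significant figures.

565 Gt C

The sink rate constant is k = F₀/M₀ = 124.8/1002 = 0.1246 yr⁻¹.
Solving dM/dt = F₁ − kM with M(0) = M₀ gives M(t) = F₁/k + (M₀ − F₁/k)·e^(−kt).
F₁/k = 59.16/0.1246 = 474.99 Gt C; kt = 0.1246 × 14.2 = 1.769, e^(−kt) = 0.1706.
M(14.2) = 474.99 + (1002 − 474.99) × 0.1706 = 474.99 + 89.89 = 564.88 Gt C.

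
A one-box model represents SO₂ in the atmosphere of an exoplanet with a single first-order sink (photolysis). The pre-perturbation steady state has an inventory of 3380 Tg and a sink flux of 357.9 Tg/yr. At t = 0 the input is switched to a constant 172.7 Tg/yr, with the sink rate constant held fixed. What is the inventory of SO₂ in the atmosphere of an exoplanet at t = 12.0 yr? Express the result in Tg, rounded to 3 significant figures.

The sink rate constant is k = F₀/M₀ = 357.9/3380 = 0.1059 yr⁻¹.
Solving dM/dt = F₁ − kM with M(0) = M₀ gives M(t) = F₁/k + (M₀ − F₁/k)·e^(−kt).
F₁/k = 172.7/0.1059 = 1631.0 Tg; kt = 0.1059 × 12.0 = 1.271, e^(−kt) = 0.2806.
M(12.0) = 1631.0 + (3380 − 1631.0) × 0.2806 = 1631.0 + 490.9 = 2121.8 Tg.

2120 Tg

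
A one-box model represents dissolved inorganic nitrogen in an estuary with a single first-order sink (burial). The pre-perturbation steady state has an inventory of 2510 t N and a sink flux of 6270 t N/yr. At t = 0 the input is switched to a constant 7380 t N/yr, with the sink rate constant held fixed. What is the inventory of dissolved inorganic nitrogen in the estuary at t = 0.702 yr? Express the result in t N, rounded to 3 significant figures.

τ = M₀/F₀ = 2510/6270 = 0.4003 yr; rate constant k = 1/τ.
New steady state M_∞ = F₁/k = F₁·τ = 7380 × 0.4003 = 2954.4 t N.
M(t) = M_∞ + (M₀ − M_∞)·e^(−t/τ); t/τ = 0.702/0.4003 = 1.754, so e^(−t/τ) = 0.1731.
M(t) = 2954.4 − 444.4 × 0.1731 = 2877.4 t N.

2880 t N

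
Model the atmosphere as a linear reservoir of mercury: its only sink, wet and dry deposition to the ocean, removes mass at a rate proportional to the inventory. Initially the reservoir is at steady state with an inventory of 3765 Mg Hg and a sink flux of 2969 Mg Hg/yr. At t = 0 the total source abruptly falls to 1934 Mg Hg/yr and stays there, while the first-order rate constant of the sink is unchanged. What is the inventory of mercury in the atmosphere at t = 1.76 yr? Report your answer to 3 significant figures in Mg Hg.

τ = M₀/F₀ = 3765/2969 = 1.268 yr; rate constant k = 1/τ.
New steady state M_∞ = F₁/k = F₁·τ = 1934 × 1.268 = 2452.5 Mg Hg.
M(t) = M_∞ + (M₀ − M_∞)·e^(−t/τ); t/τ = 1.76/1.268 = 1.388, so e^(−t/τ) = 0.2496.
M(t) = 2452.5 + 1312 × 0.2496 = 2780.1 Mg Hg.

2780 Mg Hg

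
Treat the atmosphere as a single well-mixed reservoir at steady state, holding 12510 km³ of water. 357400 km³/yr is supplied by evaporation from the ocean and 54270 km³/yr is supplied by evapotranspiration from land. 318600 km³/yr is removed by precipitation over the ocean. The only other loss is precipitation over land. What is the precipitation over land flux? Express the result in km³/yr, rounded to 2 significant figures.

93000 km³/yr

At steady state ΣF_in = ΣF_out.
ΣF_in = 357400 + 54270 = 411670 km³/yr.
Precipitation over land flux = ΣF_in − (318600) = 411670 − 318600 = 93070 km³/yr.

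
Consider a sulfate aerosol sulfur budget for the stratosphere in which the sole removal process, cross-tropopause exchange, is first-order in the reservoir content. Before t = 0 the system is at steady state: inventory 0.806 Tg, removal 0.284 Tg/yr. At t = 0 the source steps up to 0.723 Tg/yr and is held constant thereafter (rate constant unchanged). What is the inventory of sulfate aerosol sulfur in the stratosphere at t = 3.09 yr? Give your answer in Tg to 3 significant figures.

τ = M₀/F₀ = 0.806/0.284 = 2.838 yr; rate constant k = 1/τ.
New steady state M_∞ = F₁/k = F₁·τ = 0.723 × 2.838 = 2.0519 Tg.
M(t) = M_∞ + (M₀ − M_∞)·e^(−t/τ); t/τ = 3.09/2.838 = 1.089, so e^(−t/τ) = 0.3366.
M(t) = 2.0519 − 1.246 × 0.3366 = 1.6325 Tg.

1.63 Tg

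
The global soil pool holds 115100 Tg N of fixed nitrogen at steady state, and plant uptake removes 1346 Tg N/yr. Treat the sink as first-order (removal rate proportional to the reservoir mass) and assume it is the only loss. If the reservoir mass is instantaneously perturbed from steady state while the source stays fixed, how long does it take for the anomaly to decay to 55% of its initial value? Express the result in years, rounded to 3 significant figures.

51.1 yr

For a linear reservoir the anomaly decays as exp(−t/τ) with τ = M/F = 115100/1346 = 85.51 yr.
exp(−t/τ) = 0.55 ⇒ t = −τ ln(0.55) = 85.51 × 0.5978 = 51.12 yr.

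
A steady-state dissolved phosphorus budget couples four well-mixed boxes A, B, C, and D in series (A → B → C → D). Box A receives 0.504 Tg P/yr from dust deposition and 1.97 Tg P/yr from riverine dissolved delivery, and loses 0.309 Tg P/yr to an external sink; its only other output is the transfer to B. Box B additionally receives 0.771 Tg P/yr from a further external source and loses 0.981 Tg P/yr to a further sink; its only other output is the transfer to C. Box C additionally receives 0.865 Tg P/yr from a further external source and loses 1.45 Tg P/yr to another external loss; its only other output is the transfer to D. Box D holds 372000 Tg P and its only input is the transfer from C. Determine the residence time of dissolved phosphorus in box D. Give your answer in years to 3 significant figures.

272000 yr

Box A: F(A→B) = (0.504 + 1.97) − 0.309 = 2.1650 Tg P/yr.
Box B: F(B→C) = (2.1650 + 0.771) − 0.981 = 1.9550 Tg P/yr.
Box C: F(C→D) = (1.9550 + 0.865) − 1.45 = 1.3700 Tg P/yr.
Box D throughput = its input = 1.3700 Tg P/yr; τ = 372000 / 1.3700 = 271500 yr.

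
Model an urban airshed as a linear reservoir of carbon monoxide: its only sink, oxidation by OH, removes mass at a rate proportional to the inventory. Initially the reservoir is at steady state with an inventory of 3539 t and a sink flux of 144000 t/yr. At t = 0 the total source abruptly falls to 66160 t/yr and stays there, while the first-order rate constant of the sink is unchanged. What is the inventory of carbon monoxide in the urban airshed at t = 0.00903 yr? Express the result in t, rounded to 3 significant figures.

Residence time τ = M₀/F₀ = 0.02458 yr. The eventual steady state is M_∞ = M₀·(F₁/F₀) = 3539 × 66160/144000 = 1626.0 t.
The anomaly ΔM(t) = M(t) − M_∞ decays as ΔM₀·e^(−t/τ) with ΔM₀ = 3539 − 1626.0 = 1913 t.
At t = 0.00903 yr, e^(−t/τ) = e^(−0.3674) = 0.6925, so ΔM = 1325 t and M = 1626.0 + 1325 = 2950.8 t.

2950 t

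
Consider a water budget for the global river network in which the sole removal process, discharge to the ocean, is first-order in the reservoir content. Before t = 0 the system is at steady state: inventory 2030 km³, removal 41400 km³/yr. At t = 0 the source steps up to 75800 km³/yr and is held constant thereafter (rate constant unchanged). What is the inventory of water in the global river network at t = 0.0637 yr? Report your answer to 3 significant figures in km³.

τ = M₀/F₀ = 2030/41400 = 0.04903 yr; rate constant k = 1/τ.
New steady state M_∞ = F₁/k = F₁·τ = 75800 × 0.04903 = 3716.8 km³.
M(t) = M_∞ + (M₀ − M_∞)·e^(−t/τ); t/τ = 0.0637/0.04903 = 1.299, so e^(−t/τ) = 0.2728.
M(t) = 3716.8 − 1687 × 0.2728 = 3256.7 km³.

3260 km³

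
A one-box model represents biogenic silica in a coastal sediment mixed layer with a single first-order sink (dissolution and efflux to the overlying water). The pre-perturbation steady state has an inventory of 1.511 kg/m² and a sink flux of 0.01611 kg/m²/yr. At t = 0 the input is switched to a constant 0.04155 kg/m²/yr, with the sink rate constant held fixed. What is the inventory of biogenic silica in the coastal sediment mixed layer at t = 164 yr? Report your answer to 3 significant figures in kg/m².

3.48 kg/m²

τ = M₀/F₀ = 1.511/0.01611 = 93.79 yr; rate constant k = 1/τ.
New steady state M_∞ = F₁/k = F₁·τ = 0.04155 × 93.79 = 3.8971 kg/m².
M(t) = M_∞ + (M₀ − M_∞)·e^(−t/τ); t/τ = 164/93.79 = 1.749, so e^(−t/τ) = 0.1740.
M(t) = 3.8971 − 2.386 × 0.1740 = 3.4818 kg/m².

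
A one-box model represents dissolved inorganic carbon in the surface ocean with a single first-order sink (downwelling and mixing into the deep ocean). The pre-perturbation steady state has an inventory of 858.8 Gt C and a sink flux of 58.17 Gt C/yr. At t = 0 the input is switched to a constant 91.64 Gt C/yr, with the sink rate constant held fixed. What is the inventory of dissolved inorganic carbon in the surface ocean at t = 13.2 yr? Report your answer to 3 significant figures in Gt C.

The sink rate constant is k = F₀/M₀ = 58.17/858.8 = 0.06773 yr⁻¹.
Solving dM/dt = F₁ − kM with M(0) = M₀ gives M(t) = F₁/k + (M₀ − F₁/k)·e^(−kt).
F₁/k = 91.64/0.06773 = 1352.9 Gt C; kt = 0.06773 × 13.2 = 0.8941, e^(−kt) = 0.4090.
M(13.2) = 1352.9 + (858.8 − 1352.9) × 0.4090 = 1352.9 − 202.1 = 1150.8 Gt C.

1150 Gt C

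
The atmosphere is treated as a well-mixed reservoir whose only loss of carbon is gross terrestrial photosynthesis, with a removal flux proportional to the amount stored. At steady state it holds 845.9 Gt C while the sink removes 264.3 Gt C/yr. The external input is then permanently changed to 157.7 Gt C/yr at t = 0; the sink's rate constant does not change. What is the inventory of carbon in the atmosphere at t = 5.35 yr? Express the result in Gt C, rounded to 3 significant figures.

569 Gt C

Residence time τ = M₀/F₀ = 3.201 yr. The eventual steady state is M_∞ = M₀·(F₁/F₀) = 845.9 × 157.7/264.3 = 504.72 Gt C.
The anomaly ΔM(t) = M(t) − M_∞ decays as ΔM₀·e^(−t/τ) with ΔM₀ = 845.9 − 504.72 = 341.2 Gt C.
At t = 5.35 yr, e^(−t/τ) = e^(−1.672) = 0.1879, so ΔM = 64.12 Gt C and M = 504.72 + 64.12 = 568.85 Gt C.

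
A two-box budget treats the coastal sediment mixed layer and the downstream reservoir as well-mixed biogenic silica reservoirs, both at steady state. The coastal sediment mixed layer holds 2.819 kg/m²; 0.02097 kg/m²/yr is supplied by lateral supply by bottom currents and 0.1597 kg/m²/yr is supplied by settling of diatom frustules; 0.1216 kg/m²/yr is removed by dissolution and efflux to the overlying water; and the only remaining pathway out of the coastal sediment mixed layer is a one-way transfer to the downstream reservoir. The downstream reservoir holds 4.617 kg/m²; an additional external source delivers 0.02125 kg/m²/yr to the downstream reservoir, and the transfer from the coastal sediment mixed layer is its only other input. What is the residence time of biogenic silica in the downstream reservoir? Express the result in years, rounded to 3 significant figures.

Balance the coastal sediment mixed layer: ΣF_in = 0.02097 + 0.1597 = 0.18067 kg/m²/yr.
Transfer to the downstream reservoir = ΣF_in − (0.1216) = 0.059070 kg/m²/yr.
Total input to the downstream reservoir = 0.059070 + 0.02125 = 0.080320 kg/m²/yr; at steady state this equals its total output.
τ = M / F = 4.617 / 0.080320 = 57.48 yr.

57.5 yr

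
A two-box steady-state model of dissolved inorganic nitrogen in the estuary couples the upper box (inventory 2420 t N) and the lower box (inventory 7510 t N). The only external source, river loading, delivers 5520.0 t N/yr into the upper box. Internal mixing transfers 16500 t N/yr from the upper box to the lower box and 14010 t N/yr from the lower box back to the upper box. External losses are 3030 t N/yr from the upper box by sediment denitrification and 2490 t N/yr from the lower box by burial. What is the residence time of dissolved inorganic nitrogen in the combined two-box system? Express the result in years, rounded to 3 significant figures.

1.80 yr

Treat the two boxes together as one reservoir: the mixing fluxes between them are internal recycling, so τ = ΣM / Σ(external losses).
M_total = 2420 + 7510 = 9930.0 t N.
ΣF_external_out = 3030 + 2490 = 5520.0 t N/yr.
τ = M_total / ΣF_ext = 9930.0 / 5520.0 = 1.799 yr.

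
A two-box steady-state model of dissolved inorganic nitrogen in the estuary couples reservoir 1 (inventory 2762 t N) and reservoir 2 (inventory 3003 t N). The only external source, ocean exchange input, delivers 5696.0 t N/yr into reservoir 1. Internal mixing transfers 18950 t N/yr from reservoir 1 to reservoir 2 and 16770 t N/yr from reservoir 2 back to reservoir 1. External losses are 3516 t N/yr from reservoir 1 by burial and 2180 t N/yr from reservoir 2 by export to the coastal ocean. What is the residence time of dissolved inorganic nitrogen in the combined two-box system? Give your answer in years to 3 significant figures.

1.01 yr

Residence time in the combined system uses the total inventory and the total *external* removal — internal exchanges between the two boxes cancel.
M_total = 2762 + 3003 = 5765.0 t N.
ΣF_external_out = 3516 + 2180 = 5696.0 t N/yr.
τ = M_total / ΣF_ext = 5765.0 / 5696.0 = 1.012 yr.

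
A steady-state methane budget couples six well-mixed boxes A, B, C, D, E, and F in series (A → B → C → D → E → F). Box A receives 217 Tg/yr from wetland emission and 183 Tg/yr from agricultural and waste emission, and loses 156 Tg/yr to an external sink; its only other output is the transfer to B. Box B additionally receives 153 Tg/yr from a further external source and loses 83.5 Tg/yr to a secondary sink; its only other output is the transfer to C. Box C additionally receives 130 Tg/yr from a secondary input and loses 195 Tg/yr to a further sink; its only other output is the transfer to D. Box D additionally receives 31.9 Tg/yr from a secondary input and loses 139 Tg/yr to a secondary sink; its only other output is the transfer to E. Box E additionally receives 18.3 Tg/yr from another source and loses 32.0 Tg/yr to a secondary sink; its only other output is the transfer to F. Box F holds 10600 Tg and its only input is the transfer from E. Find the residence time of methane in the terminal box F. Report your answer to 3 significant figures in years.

83.0 yr

Box A: F(A→B) = (217 + 183) − 156 = 244.00 Tg/yr.
Box B: F(B→C) = (244.00 + 153) − 83.5 = 313.50 Tg/yr.
Box C: F(C→D) = (313.50 + 130) − 195 = 248.50 Tg/yr.
Box D: F(D→E) = (248.50 + 31.9) − 139 = 141.40 Tg/yr.
Box E: F(E→F) = (141.40 + 18.3) − 32.0 = 127.70 Tg/yr.
Box F throughput = its input = 127.70 Tg/yr; τ = 10600 / 127.70 = 83.01 yr.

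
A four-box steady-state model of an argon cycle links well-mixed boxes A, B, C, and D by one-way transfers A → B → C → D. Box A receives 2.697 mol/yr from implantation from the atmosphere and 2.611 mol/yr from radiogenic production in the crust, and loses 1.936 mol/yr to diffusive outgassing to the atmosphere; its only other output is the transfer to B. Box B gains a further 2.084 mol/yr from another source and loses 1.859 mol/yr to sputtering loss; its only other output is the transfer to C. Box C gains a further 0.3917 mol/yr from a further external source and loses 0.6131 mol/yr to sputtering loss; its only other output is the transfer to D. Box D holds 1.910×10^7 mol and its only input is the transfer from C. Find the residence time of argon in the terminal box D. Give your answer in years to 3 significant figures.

Box A: F(A→B) = (2.697 + 2.611) − 1.936 = 3.3720 mol/yr.
Box B: F(B→C) = (3.3720 + 2.084) − 1.859 = 3.5970 mol/yr.
Box C: F(C→D) = (3.5970 + 0.3917) − 0.6131 = 3.3756 mol/yr.
Box D throughput = its input = 3.3756 mol/yr; τ = 1.910×10^7 / 3.3756 = 5.658×10^6 yr.

5.66×10^6 yr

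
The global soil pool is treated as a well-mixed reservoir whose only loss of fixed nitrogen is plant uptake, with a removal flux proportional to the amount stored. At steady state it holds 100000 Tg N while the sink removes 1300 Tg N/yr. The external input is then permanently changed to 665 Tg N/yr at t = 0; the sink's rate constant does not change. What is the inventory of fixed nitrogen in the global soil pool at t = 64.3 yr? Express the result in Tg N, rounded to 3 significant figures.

72300 Tg N

τ = M₀/F₀ = 100000/1300 = 76.92 yr; rate constant k = 1/τ.
New steady state M_∞ = F₁/k = F₁·τ = 665 × 76.92 = 51154 Tg N.
M(t) = M_∞ + (M₀ − M_∞)·e^(−t/τ); t/τ = 64.3/76.92 = 0.8359, so e^(−t/τ) = 0.4335.
M(t) = 51154 + 48850 × 0.4335 = 72328 Tg N.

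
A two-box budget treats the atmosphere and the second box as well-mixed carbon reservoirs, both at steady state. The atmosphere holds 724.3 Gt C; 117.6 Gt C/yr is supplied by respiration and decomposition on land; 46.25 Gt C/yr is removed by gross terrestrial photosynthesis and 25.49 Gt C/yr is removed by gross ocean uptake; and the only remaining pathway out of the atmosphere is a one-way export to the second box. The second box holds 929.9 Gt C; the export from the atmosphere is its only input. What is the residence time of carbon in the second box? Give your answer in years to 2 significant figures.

Balance the atmosphere: ΣF_in = 117.60 Gt C/yr.
Export to the second box = ΣF_in − (46.25 + 25.49) = 45.860 Gt C/yr.
At steady state the output of the second box equals its input, 45.860 Gt C/yr.
τ = M / F = 929.9 / 45.860 = 20.28 yr.

20 yr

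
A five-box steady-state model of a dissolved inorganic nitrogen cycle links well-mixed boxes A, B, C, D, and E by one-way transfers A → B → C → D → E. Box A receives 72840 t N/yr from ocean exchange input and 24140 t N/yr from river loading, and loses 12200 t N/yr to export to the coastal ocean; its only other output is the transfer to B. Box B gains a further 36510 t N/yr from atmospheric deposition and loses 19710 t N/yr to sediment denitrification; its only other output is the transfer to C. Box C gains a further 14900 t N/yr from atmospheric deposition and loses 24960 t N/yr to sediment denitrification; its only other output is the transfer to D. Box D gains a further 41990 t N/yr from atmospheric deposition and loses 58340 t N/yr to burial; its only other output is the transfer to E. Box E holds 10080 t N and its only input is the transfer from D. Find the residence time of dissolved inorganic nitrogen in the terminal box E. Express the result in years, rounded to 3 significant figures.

Box A: F(A→B) = (72840 + 24140) − 12200 = 84780 t N/yr.
Box B: F(B→C) = (84780 + 36510) − 19710 = 101580 t N/yr.
Box C: F(C→D) = (101580 + 14900) − 24960 = 91520 t N/yr.
Box D: F(D→E) = (91520 + 41990) − 58340 = 75170 t N/yr.
Box E throughput = its input = 75170 t N/yr; τ = 10080 / 75170 = 0.1341 yr.

0.134 yr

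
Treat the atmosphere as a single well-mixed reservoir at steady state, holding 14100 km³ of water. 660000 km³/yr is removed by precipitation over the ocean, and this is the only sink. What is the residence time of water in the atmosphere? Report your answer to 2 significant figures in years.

0.021 yr

τ = M / F = 14100 / 660000 = 0.02136 yr.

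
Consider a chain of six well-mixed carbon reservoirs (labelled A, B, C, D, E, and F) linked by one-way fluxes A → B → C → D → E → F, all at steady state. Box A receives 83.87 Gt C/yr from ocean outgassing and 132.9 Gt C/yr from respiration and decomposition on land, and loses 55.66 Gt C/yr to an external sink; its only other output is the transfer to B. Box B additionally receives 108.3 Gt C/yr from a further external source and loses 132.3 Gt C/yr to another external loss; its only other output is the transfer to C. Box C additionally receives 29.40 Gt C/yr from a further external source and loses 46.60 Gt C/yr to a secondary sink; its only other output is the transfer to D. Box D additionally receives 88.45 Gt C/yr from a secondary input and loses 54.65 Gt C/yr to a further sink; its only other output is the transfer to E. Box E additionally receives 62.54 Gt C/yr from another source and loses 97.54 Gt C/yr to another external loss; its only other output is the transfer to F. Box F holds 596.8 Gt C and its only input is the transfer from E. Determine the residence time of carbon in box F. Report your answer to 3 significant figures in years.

5.03 yr

Box A: F(A→B) = (83.87 + 132.9) − 55.66 = 161.11 Gt C/yr.
Box B: F(B→C) = (161.11 + 108.3) − 132.3 = 137.11 Gt C/yr.
Box C: F(C→D) = (137.11 + 29.40) − 46.60 = 119.91 Gt C/yr.
Box D: F(D→E) = (119.91 + 88.45) − 54.65 = 153.71 Gt C/yr.
Box E: F(E→F) = (153.71 + 62.54) − 97.54 = 118.71 Gt C/yr.
Box F throughput = its input = 118.71 Gt C/yr; τ = 596.8 / 118.71 = 5.027 yr.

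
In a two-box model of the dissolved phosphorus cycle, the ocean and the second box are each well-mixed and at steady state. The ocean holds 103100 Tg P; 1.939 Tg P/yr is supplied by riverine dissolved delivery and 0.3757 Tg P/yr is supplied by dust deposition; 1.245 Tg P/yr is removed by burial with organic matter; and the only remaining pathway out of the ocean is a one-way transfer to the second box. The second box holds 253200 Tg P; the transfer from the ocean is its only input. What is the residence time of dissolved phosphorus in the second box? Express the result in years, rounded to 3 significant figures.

Balance the ocean: ΣF_in = 1.939 + 0.3757 = 2.3147 Tg P/yr.
Transfer to the second box = ΣF_in − (1.245) = 1.0697 Tg P/yr.
At steady state the output of the second box equals its input, 1.0697 Tg P/yr.
τ = M / F = 253200 / 1.0697 = 236700 yr.

237000 yr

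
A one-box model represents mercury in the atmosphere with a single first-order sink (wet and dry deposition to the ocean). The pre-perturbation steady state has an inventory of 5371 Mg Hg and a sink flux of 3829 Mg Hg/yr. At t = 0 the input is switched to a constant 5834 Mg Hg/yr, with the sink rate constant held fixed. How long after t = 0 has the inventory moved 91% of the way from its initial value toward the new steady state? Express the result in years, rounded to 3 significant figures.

τ = M₀/F₀ = 5371/3829 = 1.403 yr.
The remaining gap fraction is e^(−t/τ); 91% covered ⇒ e^(−t/τ) = 0.0900.
t = −τ ln(0.0900) = 1.403 × 2.408 = 3.378 yr.

3.38 yr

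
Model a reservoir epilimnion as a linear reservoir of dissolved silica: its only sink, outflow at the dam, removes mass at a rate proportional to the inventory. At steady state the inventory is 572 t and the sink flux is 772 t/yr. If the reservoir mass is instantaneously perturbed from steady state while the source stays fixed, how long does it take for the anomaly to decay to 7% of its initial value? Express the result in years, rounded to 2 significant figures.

2.0 yr

For a linear reservoir the anomaly decays as exp(−t/τ) with τ = M/F = 572/772 = 0.7409 yr.
exp(−t/τ) = 0.07 ⇒ t = −τ ln(0.07) = 0.7409 × 2.659 = 1.970 yr.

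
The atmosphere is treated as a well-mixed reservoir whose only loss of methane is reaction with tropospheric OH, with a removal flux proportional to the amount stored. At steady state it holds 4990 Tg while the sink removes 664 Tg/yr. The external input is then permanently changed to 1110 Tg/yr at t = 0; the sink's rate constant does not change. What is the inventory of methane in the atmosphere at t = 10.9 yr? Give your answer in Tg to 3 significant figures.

7560 Tg

Residence time τ = M₀/F₀ = 7.515 yr. The eventual steady state is M_∞ = M₀·(F₁/F₀) = 4990 × 1110/664 = 8341.7 Tg.
The anomaly ΔM(t) = M(t) − M_∞ decays as ΔM₀·e^(−t/τ) with ΔM₀ = 4990 − 8341.7 = −3352 Tg.
At t = 10.9 yr, e^(−t/τ) = e^(−1.450) = 0.2345, so ΔM = −785.9 Tg and M = 8341.7 − 785.9 = 7555.8 Tg.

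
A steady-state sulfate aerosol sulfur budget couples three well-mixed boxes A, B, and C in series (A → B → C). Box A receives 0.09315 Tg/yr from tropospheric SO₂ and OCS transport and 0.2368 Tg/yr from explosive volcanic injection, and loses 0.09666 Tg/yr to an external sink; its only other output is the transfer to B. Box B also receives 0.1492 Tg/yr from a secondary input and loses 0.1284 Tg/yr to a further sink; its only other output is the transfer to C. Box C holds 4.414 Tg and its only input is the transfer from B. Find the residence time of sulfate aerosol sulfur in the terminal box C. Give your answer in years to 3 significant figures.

17.4 yr

Box A: F(A→B) = (0.09315 + 0.2368) − 0.09666 = 0.23329 Tg/yr.
Box B: F(B→C) = (0.23329 + 0.1492) − 0.1284 = 0.25409 Tg/yr.
Box C throughput = its input = 0.25409 Tg/yr; τ = 4.414 / 0.25409 = 17.37 yr.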